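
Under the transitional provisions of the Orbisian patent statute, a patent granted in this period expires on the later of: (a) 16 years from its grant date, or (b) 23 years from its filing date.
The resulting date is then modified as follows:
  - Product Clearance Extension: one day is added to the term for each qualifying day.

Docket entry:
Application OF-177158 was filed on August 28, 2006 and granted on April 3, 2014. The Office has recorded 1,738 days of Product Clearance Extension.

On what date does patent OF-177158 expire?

(a) grant + 16 years → 3 April 2030.
(b) filing + 23 years → 28 August 2029.
Later of the two: 3 April 2030.
Product Clearance Extension: +1738 days → 5 January 2035.

2035-01-05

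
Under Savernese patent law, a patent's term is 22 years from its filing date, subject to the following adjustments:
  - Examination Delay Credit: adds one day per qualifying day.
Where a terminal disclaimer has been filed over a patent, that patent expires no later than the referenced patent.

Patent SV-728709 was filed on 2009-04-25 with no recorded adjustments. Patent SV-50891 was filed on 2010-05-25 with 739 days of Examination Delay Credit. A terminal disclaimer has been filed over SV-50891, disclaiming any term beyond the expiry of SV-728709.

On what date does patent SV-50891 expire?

Natural term of SV-50891:
  Base: filing + 22 years → 25 May 2032.
  Examination Delay Credit: +739 days → 3 June 2034.
Expiry of referenced patent SV-728709:
  Base: filing + 22 years → 25 April 2031.
Terminal disclaimer: SV-50891 expires on the earlier of 3 June 2034 and 25 April 2031.

2031-04-25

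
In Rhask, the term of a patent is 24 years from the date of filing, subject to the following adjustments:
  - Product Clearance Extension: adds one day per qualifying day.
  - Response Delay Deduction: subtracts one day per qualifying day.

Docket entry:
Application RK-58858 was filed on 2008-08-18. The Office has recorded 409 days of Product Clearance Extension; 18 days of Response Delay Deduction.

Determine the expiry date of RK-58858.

2033-09-13

Base term: filing date + 24 years → 18 August 2032.
Product Clearance Extension: +409 days → 1 October 2033.
Response Delay Deduction: −18 days → 13 September 2033.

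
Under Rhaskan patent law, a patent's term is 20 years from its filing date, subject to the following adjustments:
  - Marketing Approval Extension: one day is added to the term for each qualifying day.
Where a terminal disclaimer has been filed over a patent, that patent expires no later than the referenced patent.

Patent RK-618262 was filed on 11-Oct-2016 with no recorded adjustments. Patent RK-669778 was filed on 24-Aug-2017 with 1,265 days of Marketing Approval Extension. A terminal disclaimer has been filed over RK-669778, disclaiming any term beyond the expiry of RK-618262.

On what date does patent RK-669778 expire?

Natural term of RK-669778:
  Base: filing + 20 years → 24 August 2037.
  Marketing Approval Extension: +1265 days → 9 February 2041.
Expiry of referenced patent RK-618262:
  Base: filing + 20 years → 11 October 2036.
Terminal disclaimer: RK-669778 expires on the earlier of 9 February 2041 and 11 October 2036.

2036-10-11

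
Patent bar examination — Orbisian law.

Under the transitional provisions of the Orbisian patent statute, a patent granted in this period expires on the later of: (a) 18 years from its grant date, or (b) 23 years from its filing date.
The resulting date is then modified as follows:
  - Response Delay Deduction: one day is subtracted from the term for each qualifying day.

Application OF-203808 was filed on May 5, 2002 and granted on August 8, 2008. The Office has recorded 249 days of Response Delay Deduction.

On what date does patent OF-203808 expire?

(a) grant + 18 years → 8 August 2026.
(b) filing + 23 years → 5 May 2025.
Later of the two: 8 August 2026.
Response Delay Deduction: −249 days → 2 December 2025.

December 2, 2025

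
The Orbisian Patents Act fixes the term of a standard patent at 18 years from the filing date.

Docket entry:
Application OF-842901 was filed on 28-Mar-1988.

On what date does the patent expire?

Filing date + 18 years → 28 March 2006.

March 28, 2006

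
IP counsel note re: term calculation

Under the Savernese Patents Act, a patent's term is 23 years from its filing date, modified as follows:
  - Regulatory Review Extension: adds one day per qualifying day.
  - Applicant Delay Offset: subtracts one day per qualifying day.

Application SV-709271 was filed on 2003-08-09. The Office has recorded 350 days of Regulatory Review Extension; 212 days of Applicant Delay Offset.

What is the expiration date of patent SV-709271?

December 25, 2026

Base term: filing date + 23 years → 9 August 2026.
Regulatory Review Extension: +350 days → 25 July 2027.
Applicant Delay Offset: −212 days → 25 December 2026.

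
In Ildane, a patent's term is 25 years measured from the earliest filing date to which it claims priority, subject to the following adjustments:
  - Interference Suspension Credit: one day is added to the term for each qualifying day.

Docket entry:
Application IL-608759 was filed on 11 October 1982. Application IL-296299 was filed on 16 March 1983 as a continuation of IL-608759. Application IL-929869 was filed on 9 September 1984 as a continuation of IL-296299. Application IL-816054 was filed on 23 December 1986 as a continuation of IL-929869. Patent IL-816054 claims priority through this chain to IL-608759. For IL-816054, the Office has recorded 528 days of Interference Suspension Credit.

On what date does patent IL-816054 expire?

March 22, 2009

Earliest priority filing: 11 October 1982.
Base term: 11 October 1982 + 25 years → 11 October 2007.
Interference Suspension Credit: +528 days → 22 March 2009.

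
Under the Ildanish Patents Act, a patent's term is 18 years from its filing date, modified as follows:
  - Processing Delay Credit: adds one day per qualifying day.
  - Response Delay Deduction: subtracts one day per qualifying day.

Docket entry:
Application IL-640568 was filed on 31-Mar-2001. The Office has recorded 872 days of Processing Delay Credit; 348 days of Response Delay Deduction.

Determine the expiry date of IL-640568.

September 5, 2020

Base term: filing date + 18 years → 31 March 2019.
Processing Delay Credit: +872 days → 19 August 2021.
Response Delay Deduction: −348 days → 5 September 2020.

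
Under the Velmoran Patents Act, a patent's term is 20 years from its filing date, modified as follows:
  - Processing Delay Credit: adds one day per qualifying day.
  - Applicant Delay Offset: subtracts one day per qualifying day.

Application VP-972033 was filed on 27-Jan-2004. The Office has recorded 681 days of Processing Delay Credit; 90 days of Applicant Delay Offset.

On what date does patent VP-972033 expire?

2025-09-09

Base term: filing date + 20 years → 27 January 2024.
Processing Delay Credit: +681 days → 8 December 2025.
Applicant Delay Offset: −90 days → 9 September 2025.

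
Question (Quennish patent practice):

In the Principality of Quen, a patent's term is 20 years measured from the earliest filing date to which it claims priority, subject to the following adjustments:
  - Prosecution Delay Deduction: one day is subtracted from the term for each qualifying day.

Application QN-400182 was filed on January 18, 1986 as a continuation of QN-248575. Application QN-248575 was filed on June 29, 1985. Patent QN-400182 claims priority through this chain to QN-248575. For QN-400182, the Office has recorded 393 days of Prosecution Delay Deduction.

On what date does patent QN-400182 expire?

Earliest priority filing: 29 June 1985.
Base term: 29 June 1985 + 20 years → 29 June 2005.
Prosecution Delay Deduction: −393 days → 1 June 2004.

2004-06-01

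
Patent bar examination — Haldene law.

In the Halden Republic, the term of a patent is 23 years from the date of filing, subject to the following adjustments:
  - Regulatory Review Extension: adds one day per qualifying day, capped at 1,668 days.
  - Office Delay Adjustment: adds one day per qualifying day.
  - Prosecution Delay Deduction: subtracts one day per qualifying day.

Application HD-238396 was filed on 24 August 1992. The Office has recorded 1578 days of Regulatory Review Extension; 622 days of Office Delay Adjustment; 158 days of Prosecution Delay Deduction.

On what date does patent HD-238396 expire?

Base term: filing date + 23 years → 24 August 2015.
Regulatory Review Extension: 1578 days (within the 1668-day cap) → +1578 days → 19 December 2019.
Office Delay Adjustment: +622 days → 1 September 2021.
Prosecution Delay Deduction: −158 days → 27 March 2021.

2021-03-27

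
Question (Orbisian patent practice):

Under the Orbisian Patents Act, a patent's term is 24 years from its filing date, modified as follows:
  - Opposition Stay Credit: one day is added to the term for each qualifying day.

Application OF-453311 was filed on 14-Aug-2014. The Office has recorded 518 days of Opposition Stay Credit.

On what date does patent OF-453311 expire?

2040-01-14

Base term: filing date + 24 years → 14 August 2038.
Opposition Stay Credit: +518 days → 14 January 2040.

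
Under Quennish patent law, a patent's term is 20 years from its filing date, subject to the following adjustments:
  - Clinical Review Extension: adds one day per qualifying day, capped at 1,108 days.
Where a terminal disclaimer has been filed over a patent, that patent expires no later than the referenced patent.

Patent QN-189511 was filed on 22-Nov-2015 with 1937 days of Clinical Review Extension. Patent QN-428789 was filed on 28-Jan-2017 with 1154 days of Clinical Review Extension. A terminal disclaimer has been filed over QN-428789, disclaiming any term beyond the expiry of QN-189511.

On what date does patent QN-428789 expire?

Natural term of QN-428789:
  Base: filing + 20 years → 28 January 2037.
  Clinical Review Extension: 1154 days claimed exceeds the 1108-day cap, so +1108 days → 10 February 2040.
Expiry of referenced patent QN-189511:
  Base: filing + 20 years → 22 November 2035.
  Clinical Review Extension: 1937 days claimed exceeds the 1108-day cap, so +1108 days → 4 December 2038.
Terminal disclaimer: QN-428789 expires on the earlier of 10 February 2040 and 4 December 2038.

2038-12-04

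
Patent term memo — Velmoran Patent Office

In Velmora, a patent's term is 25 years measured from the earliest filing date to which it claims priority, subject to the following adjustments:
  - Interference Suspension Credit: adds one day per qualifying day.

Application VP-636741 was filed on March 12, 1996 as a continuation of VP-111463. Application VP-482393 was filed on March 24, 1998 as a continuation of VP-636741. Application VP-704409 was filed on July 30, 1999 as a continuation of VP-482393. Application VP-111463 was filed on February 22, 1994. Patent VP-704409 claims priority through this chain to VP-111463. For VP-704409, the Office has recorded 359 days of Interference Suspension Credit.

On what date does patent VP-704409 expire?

February 16, 2020

Earliest priority filing: 22 February 1994.
Base term: 22 February 1994 + 25 years → 22 February 2019.
Interference Suspension Credit: +359 days → 16 February 2020.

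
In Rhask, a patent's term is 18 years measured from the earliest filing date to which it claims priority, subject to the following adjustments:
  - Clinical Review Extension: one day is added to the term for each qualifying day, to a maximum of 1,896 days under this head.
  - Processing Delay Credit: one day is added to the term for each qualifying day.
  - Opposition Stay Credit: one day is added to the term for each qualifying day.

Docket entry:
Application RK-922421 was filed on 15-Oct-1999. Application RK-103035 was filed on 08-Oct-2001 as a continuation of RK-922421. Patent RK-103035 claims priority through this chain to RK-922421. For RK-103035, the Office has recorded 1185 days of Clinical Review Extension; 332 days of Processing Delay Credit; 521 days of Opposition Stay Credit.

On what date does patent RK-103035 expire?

May 15, 2023

Earliest priority filing: 15 October 1999.
Base term: 15 October 1999 + 18 years → 15 October 2017.
Clinical Review Extension: 1185 days (within the 1896-day cap) → +1185 days → 12 January 2021.
Processing Delay Credit: +332 days → 10 December 2021.
Opposition Stay Credit: +521 days → 15 May 2023.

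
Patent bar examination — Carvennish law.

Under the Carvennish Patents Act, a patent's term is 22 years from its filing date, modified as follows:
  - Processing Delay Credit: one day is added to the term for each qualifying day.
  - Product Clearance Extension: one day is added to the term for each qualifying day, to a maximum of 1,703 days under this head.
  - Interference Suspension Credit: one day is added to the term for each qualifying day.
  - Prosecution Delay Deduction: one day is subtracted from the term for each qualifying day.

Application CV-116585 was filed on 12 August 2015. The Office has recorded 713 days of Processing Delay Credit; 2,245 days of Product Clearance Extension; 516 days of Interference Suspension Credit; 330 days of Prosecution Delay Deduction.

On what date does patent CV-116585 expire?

Base term: filing date + 22 years → 12 August 2037.
Processing Delay Credit: +713 days → 26 July 2039.
Product Clearance Extension: 2245 days claimed exceeds the 1703-day cap, so +1703 days → 24 March 2044.
Interference Suspension Credit: +516 days → 22 August 2045.
Prosecution Delay Deduction: −330 days → 26 September 2044.

2044-09-26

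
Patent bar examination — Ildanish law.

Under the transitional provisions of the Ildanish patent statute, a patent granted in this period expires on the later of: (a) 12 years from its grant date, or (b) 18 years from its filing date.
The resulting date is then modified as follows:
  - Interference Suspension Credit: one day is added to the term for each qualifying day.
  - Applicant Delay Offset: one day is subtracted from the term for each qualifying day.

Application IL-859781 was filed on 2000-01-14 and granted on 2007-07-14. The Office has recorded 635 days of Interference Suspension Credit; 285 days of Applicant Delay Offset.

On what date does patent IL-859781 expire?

June 28, 2020

(a) grant + 12 years → 14 July 2019.
(b) filing + 18 years → 14 January 2018.
Later of the two: 14 July 2019.
Interference Suspension Credit: +635 days → 9 April 2021.
Applicant Delay Offset: −285 days → 28 June 2020.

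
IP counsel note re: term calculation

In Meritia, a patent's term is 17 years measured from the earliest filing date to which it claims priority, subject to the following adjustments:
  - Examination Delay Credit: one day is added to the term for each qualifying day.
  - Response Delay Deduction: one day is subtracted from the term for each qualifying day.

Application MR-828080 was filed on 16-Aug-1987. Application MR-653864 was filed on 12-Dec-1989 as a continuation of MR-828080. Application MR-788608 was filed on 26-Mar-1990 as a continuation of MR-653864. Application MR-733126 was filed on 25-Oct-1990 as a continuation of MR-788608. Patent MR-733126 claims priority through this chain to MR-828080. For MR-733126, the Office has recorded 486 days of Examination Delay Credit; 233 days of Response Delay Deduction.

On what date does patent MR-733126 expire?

April 26, 2005

Earliest priority filing: 16 August 1987.
Base term: 16 August 1987 + 17 years → 16 August 2004.
Examination Delay Credit: +486 days → 15 December 2005.
Response Delay Deduction: −233 days → 26 April 2005.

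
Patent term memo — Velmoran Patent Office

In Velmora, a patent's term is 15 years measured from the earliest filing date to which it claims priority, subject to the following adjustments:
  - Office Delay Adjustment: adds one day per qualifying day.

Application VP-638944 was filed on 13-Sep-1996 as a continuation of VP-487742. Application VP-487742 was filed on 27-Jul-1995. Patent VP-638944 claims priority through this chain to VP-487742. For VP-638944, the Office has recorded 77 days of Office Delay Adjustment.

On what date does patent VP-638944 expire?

2010-10-12

Earliest priority filing: 27 July 1995.
Base term: 27 July 1995 + 15 years → 27 July 2010.
Office Delay Adjustment: +77 days → 12 October 2010.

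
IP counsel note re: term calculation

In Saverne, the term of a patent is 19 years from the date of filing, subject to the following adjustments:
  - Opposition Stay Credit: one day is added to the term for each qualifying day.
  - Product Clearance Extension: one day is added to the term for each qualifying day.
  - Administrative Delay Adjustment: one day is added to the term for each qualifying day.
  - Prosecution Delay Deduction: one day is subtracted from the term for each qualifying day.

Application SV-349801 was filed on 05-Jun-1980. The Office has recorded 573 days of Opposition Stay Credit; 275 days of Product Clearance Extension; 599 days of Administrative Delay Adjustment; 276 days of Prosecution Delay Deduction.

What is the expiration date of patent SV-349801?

Base term: filing date + 19 years → 5 June 1999.
Opposition Stay Credit: +573 days → 29 December 2000.
Product Clearance Extension: +275 days → 30 September 2001.
Administrative Delay Adjustment: +599 days → 22 May 2003.
Prosecution Delay Deduction: −276 days → 19 August 2002.

August 19, 2002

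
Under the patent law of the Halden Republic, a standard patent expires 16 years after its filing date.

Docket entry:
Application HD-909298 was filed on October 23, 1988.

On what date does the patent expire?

Filing date + 16 years → 23 October 2004.

2004-10-23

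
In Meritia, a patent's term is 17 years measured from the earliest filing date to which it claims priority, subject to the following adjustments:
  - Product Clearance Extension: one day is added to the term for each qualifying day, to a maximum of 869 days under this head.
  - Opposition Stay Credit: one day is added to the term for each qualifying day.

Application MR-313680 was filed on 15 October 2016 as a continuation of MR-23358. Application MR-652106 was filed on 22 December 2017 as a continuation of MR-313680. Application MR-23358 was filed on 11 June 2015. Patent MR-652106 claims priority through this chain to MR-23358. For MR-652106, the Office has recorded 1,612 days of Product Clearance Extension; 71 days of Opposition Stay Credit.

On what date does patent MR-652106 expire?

2035-01-07

Earliest priority filing: 11 June 2015.
Base term: 11 June 2015 + 17 years → 11 June 2032.
Product Clearance Extension: 1612 days claimed exceeds the 869-day cap, so +869 days → 28 October 2034.
Opposition Stay Credit: +71 days → 7 January 2035.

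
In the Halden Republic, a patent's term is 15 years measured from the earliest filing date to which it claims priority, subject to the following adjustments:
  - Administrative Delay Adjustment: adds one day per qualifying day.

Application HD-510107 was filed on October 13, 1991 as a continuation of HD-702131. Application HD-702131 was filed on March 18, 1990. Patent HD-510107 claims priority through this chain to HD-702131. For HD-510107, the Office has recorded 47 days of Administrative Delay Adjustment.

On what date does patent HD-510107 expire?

Earliest priority filing: 18 March 1990.
Base term: 18 March 1990 + 15 years → 18 March 2005.
Administrative Delay Adjustment: +47 days → 4 May 2005.

2005-05-04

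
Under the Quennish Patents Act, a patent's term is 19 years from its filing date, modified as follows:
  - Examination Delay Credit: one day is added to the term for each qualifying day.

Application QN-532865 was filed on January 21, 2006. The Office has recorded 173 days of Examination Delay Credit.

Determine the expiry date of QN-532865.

Base term: filing date + 19 years → 21 January 2025.
Examination Delay Credit: +173 days → 13 July 2025.

2025-07-13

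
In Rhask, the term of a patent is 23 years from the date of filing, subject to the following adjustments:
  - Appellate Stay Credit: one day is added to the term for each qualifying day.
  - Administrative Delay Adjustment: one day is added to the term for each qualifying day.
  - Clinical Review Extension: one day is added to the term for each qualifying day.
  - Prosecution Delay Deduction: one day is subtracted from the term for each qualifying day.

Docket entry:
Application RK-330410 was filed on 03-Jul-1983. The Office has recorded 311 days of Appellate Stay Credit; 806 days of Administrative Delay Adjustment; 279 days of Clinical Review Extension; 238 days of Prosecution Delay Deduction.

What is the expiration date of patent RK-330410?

Base term: filing date + 23 years → 3 July 2006.
Appellate Stay Credit: +311 days → 10 May 2007.
Administrative Delay Adjustment: +806 days → 24 July 2009.
Clinical Review Extension: +279 days → 29 April 2010.
Prosecution Delay Deduction: −238 days → 3 September 2009.

September 3, 2009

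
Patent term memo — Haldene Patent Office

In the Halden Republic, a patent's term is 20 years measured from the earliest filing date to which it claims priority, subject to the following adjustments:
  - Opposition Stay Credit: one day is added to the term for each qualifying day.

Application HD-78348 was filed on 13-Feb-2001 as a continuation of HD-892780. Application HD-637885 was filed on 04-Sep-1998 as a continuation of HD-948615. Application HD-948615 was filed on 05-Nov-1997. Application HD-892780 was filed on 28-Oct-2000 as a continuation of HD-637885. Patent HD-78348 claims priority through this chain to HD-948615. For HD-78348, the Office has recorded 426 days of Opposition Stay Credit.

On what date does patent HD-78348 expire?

2019-01-05

Earliest priority filing: 5 November 1997.
Base term: 5 November 1997 + 20 years → 5 November 2017.
Opposition Stay Credit: +426 days → 5 January 2019.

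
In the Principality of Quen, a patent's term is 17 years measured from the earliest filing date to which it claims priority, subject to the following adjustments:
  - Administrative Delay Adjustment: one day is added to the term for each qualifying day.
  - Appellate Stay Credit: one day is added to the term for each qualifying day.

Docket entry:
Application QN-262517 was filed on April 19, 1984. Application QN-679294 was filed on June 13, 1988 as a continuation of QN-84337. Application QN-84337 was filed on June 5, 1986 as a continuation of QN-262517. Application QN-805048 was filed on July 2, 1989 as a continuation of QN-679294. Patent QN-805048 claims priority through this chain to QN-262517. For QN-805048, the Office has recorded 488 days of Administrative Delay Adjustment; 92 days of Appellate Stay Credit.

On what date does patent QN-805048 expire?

Earliest priority filing: 19 April 1984.
Base term: 19 April 1984 + 17 years → 19 April 2001.
Administrative Delay Adjustment: +488 days → 20 August 2002.
Appellate Stay Credit: +92 days → 20 November 2002.

2002-11-20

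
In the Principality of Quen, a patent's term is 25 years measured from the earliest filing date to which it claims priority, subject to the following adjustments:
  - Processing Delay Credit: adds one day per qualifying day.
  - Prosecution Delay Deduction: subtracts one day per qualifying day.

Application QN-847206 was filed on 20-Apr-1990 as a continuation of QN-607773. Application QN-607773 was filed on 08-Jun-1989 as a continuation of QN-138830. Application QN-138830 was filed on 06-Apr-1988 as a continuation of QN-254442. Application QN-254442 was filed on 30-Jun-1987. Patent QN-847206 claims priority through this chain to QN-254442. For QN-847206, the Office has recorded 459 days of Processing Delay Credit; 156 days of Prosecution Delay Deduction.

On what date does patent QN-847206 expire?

2013-04-29

Earliest priority filing: 30 June 1987.
Base term: 30 June 1987 + 25 years → 30 June 2012.
Processing Delay Credit: +459 days → 2 October 2013.
Prosecution Delay Deduction: −156 days → 29 April 2013.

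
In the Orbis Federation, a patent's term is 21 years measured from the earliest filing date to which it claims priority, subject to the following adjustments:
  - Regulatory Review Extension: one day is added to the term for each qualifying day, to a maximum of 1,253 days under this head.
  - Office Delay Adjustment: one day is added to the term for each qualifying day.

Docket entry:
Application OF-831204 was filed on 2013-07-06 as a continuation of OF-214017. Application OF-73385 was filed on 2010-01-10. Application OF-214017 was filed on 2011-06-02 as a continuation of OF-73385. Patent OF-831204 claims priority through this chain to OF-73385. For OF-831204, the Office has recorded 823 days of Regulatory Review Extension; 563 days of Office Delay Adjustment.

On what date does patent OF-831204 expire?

October 27, 2034

Earliest priority filing: 10 January 2010.
Base term: 10 January 2010 + 21 years → 10 January 2031.
Regulatory Review Extension: 823 days (within the 1253-day cap) → +823 days → 12 April 2033.
Office Delay Adjustment: +563 days → 27 October 2034.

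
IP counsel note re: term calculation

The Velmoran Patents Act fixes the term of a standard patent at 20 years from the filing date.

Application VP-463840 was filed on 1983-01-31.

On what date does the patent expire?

Filing date + 20 years → 31 January 2003.

January 31, 2003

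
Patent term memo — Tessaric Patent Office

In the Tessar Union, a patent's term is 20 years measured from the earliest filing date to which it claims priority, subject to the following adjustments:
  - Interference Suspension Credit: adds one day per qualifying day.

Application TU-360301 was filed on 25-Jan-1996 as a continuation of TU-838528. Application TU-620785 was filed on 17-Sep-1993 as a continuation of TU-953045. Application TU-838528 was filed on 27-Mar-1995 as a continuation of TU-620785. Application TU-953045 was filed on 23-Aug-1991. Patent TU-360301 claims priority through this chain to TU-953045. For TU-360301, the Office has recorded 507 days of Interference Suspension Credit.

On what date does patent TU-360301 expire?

Earliest priority filing: 23 August 1991.
Base term: 23 August 1991 + 20 years → 23 August 2011.
Interference Suspension Credit: +507 days → 11 January 2013.

January 11, 2013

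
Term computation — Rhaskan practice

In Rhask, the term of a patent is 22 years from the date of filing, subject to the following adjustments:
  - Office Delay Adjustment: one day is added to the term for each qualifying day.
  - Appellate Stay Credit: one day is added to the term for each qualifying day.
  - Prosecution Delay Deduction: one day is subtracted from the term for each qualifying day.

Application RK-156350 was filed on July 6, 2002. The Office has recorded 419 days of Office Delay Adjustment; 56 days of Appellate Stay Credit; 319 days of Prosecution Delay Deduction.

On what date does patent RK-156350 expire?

Base term: filing date + 22 years → 6 July 2024.
Office Delay Adjustment: +419 days → 29 August 2025.
Appellate Stay Credit: +56 days → 24 October 2025.
Prosecution Delay Deduction: −319 days → 9 December 2024.

2024-12-09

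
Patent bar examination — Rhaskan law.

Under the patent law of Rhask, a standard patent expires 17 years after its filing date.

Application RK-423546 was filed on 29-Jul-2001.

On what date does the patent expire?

2018-07-29

Filing date + 17 years → 29 July 2018.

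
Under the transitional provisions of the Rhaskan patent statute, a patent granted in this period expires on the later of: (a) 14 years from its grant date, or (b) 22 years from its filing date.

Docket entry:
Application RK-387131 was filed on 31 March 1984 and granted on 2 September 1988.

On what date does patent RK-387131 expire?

March 31, 2006

(a) grant + 14 years → 2 September 2002.
(b) filing + 22 years → 31 March 2006.
Later of the two: 31 March 2006.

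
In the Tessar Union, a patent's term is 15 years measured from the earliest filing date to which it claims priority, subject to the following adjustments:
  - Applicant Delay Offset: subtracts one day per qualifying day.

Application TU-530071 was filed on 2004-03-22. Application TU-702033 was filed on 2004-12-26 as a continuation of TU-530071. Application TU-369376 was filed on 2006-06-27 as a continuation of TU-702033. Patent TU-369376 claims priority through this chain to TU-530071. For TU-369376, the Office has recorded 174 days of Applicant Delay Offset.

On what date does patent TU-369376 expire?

Earliest priority filing: 22 March 2004.
Base term: 22 March 2004 + 15 years → 22 March 2019.
Applicant Delay Offset: −174 days → 29 September 2018.

2018-09-29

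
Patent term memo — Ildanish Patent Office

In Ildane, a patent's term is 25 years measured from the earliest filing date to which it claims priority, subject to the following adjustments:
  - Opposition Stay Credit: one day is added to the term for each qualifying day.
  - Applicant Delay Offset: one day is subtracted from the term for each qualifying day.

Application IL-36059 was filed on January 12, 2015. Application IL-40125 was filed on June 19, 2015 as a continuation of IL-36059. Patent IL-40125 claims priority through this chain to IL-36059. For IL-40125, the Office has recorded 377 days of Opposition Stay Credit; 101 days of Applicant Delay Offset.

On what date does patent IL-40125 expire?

2040-10-14

Earliest priority filing: 12 January 2015.
Base term: 12 January 2015 + 25 years → 12 January 2040.
Opposition Stay Credit: +377 days → 23 January 2041.
Applicant Delay Offset: −101 days → 14 October 2040.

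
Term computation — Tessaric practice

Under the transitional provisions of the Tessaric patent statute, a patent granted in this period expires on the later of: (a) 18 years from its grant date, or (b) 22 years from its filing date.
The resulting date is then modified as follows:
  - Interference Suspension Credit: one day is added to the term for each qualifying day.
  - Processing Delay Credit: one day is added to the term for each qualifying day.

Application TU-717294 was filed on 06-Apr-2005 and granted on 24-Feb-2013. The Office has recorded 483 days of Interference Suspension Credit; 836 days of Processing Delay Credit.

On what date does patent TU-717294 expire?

(a) grant + 18 years → 24 February 2031.
(b) filing + 22 years → 6 April 2027.
Later of the two: 24 February 2031.
Interference Suspension Credit: +483 days → 21 June 2032.
Processing Delay Credit: +836 days → 5 October 2034.

October 5, 2034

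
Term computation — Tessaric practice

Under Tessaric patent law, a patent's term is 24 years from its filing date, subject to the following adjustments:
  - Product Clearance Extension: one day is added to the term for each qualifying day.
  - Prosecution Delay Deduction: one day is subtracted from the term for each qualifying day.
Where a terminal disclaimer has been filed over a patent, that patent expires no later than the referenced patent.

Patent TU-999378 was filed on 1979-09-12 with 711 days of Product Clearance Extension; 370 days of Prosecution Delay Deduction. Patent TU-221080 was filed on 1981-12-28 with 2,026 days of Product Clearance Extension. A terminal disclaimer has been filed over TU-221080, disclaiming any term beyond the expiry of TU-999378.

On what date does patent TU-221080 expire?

2004-08-18

Natural term of TU-221080:
  Base: filing + 24 years → 28 December 2005.
  Product Clearance Extension: +2026 days → 16 July 2011.
Expiry of referenced patent TU-999378:
  Base: filing + 24 years → 12 September 2003.
  Product Clearance Extension: +711 days → 23 August 2005.
  Prosecution Delay Deduction: −370 days → 18 August 2004.
Terminal disclaimer: TU-221080 expires on the earlier of 16 July 2011 and 18 August 2004.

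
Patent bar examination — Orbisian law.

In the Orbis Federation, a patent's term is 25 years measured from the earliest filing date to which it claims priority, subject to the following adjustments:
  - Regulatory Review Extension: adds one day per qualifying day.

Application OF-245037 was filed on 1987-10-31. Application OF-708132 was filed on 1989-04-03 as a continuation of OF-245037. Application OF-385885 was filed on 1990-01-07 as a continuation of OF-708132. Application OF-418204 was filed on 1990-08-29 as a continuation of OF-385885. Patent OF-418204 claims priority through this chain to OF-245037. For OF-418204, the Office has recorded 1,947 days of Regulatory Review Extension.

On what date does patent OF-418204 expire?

Earliest priority filing: 31 October 1987.
Base term: 31 October 1987 + 25 years → 31 October 2012.
Regulatory Review Extension: +1947 days → 1 March 2018.

2018-03-01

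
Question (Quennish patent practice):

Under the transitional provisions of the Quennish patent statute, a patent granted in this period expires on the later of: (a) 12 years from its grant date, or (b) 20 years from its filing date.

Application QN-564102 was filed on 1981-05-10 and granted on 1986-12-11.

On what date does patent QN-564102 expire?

(a) grant + 12 years → 11 December 1998.
(b) filing + 20 years → 10 May 2001.
Later of the two: 10 May 2001.

2001-05-10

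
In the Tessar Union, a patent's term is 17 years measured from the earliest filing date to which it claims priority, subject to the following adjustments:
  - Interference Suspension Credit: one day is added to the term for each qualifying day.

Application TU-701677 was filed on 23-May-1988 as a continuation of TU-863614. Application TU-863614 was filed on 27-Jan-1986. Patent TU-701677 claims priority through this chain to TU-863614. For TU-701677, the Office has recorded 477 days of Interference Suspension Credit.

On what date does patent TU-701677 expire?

Earliest priority filing: 27 January 1986.
Base term: 27 January 1986 + 17 years → 27 January 2003.
Interference Suspension Credit: +477 days → 18 May 2004.

May 18, 2004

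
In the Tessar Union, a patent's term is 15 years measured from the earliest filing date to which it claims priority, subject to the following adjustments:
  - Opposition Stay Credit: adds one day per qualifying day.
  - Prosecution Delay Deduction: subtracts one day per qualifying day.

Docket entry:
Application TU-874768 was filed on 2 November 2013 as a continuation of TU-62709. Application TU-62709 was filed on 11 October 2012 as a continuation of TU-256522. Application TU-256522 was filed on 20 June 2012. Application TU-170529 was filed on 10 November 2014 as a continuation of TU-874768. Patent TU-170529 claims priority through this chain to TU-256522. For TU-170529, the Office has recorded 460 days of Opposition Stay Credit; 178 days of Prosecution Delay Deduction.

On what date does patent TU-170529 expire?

2028-03-28

Earliest priority filing: 20 June 2012.
Base term: 20 June 2012 + 15 years → 20 June 2027.
Opposition Stay Credit: +460 days → 22 September 2028.
Prosecution Delay Deduction: −178 days → 28 March 2028.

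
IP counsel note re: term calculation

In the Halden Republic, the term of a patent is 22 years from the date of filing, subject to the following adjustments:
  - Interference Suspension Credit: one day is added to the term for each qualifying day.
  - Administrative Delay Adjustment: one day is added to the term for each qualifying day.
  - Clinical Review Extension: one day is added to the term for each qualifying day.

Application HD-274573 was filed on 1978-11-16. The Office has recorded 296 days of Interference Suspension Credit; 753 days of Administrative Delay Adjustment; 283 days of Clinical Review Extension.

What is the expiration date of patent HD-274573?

2004-07-10

Base term: filing date + 22 years → 16 November 2000.
Interference Suspension Credit: +296 days → 8 September 2001.
Administrative Delay Adjustment: +753 days → 1 October 2003.
Clinical Review Extension: +283 days → 10 July 2004.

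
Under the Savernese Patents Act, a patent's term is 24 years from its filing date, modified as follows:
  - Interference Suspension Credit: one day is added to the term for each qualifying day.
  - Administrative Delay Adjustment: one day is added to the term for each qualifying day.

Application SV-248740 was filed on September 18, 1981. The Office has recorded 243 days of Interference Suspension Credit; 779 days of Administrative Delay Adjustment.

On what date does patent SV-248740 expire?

2008-07-06

Base term: filing date + 24 years → 18 September 2005.
Interference Suspension Credit: +243 days → 19 May 2006.
Administrative Delay Adjustment: +779 days → 6 July 2008.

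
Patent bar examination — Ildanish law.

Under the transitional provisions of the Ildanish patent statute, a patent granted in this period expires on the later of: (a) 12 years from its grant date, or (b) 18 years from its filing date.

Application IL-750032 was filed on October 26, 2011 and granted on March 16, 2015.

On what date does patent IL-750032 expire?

(a) grant + 12 years → 16 March 2027.
(b) filing + 18 years → 26 October 2029.
Later of the two: 26 October 2029.

October 26, 2029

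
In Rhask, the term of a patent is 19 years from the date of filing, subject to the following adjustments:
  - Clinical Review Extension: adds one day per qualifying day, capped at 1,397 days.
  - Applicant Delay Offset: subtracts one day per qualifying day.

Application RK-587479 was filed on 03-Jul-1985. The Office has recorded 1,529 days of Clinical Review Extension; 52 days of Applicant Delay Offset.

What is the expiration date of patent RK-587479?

March 9, 2008

Base term: filing date + 19 years → 3 July 2004.
Clinical Review Extension: 1529 days claimed exceeds the 1397-day cap, so +1397 days → 30 April 2008.
Applicant Delay Offset: −52 days → 9 March 2008.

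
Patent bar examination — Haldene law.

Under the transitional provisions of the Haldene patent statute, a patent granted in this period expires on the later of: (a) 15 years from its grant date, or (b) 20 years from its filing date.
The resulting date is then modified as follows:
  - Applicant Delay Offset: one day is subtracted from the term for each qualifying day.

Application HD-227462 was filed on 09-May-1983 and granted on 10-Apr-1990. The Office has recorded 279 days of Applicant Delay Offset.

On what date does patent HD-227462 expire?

2004-07-05

(a) grant + 15 years → 10 April 2005.
(b) filing + 20 years → 9 May 2003.
Later of the two: 10 April 2005.
Applicant Delay Offset: −279 days → 5 July 2004.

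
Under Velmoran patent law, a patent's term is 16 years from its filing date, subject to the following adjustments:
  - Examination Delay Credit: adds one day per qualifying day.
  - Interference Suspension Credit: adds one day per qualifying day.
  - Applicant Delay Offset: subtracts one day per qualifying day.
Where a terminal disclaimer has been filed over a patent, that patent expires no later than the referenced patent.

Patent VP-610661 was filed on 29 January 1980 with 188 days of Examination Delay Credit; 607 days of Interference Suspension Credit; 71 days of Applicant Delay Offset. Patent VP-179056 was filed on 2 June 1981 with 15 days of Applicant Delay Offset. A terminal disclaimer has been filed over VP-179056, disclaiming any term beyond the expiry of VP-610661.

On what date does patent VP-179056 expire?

Natural term of VP-179056:
  Base: filing + 16 years → 2 June 1997.
  Applicant Delay Offset: −15 days → 18 May 1997.
Expiry of referenced patent VP-610661:
  Base: filing + 16 years → 29 January 1996.
  Examination Delay Credit: +188 days → 4 August 1996.
  Interference Suspension Credit: +607 days → 3 April 1998.
  Applicant Delay Offset: −71 days → 22 January 1998.
Terminal disclaimer: VP-179056 expires on the earlier of 18 May 1997 and 22 January 1998.

1997-05-18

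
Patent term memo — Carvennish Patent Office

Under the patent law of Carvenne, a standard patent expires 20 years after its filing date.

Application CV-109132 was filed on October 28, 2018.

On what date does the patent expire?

2038-10-28

Filing date + 20 years → 28 October 2038.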